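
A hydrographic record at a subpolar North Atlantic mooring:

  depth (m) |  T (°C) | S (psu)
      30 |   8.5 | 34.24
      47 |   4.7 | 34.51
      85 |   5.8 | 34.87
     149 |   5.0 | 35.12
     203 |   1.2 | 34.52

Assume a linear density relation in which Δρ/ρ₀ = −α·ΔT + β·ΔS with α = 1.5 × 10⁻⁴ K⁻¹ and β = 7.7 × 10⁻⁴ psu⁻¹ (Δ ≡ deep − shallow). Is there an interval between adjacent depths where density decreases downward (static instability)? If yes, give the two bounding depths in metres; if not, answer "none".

Evaluate Δρ/ρ₀ = −αΔT + βΔS across each adjacent pair:
  30–47 m: −αΔT+βΔS = −(1.5 × 10⁻⁴)(-3.8)+(7.7 × 10⁻⁴)(+0.27) = 7.8 × 10⁻⁴ → stable
  47–85 m: −αΔT+βΔS = −(1.5 × 10⁻⁴)(+1.1)+(7.7 × 10⁻⁴)(+0.36) = 1.1 × 10⁻⁴ → stable
  85–149 m: −αΔT+βΔS = −(1.5 × 10⁻⁴)(-0.8)+(7.7 × 10⁻⁴)(+0.25) = 3.1 × 10⁻⁴ → stable
  149–203 m: −αΔT+βΔS = −(1.5 × 10⁻⁴)(-3.8)+(7.7 × 10⁻⁴)(-0.60) = 1.1 × 10⁻⁴ → stable
Every interval has Δρ > 0: the column is stably stratified throughout.

none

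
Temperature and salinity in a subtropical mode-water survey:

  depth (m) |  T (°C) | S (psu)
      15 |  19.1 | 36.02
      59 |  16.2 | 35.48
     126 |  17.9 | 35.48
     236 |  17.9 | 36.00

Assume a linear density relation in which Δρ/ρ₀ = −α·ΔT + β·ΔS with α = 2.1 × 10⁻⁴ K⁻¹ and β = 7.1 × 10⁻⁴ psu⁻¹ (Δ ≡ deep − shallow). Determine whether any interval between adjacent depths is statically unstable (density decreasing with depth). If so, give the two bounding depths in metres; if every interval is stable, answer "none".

59–126 m

Evaluate Δρ/ρ₀ = −αΔT + βΔS across each adjacent pair:
  15–59 m: −αΔT+βΔS = −(2.1 × 10⁻⁴)(-2.9)+(7.1 × 10⁻⁴)(-0.54) = 2.3 × 10⁻⁴ → stable
  59–126 m: −αΔT+βΔS = −(2.1 × 10⁻⁴)(+1.7)+(7.1 × 10⁻⁴)(+0.00) = -3.6 × 10⁻⁴ → UNSTABLE
  126–236 m: −αΔT+βΔS = −(2.1 × 10⁻⁴)(+0.0)+(7.1 × 10⁻⁴)(+0.52) = 3.7 × 10⁻⁴ → stable
The 59–126 m interval has Δρ < 0: lighter water underlies denser water.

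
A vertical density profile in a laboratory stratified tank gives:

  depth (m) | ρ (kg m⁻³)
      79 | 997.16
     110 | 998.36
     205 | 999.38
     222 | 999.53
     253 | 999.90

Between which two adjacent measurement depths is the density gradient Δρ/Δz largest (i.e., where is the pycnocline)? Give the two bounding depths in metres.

Compute the density gradient over each adjacent pair:
  79–110 m: Δρ/Δz = 1.20/31 = 0.039 kg m⁻⁴
  110–205 m: Δρ/Δz = 1.02/95 = 0.011 kg m⁻⁴
  205–222 m: Δρ/Δz = 0.15/17 = 8.8 × 10⁻³ kg m⁻⁴
  222–253 m: Δρ/Δz = 0.37/31 = 0.012 kg m⁻⁴
The largest gradient is in the 79–110 m interval — the pycnocline.

79–110 m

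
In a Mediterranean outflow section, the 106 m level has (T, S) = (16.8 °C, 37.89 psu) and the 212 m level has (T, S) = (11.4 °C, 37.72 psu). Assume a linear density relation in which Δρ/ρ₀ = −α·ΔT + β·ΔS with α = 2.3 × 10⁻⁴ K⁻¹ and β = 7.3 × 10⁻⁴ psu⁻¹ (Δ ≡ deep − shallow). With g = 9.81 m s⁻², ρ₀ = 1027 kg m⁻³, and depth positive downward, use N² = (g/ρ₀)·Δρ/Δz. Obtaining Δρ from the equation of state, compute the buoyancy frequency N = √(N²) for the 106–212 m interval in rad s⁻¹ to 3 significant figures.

0.0102 rad s⁻¹

ΔT = -5.4 K, ΔS = -0.17 psu (deep − shallow).
Δρ/ρ₀ = −αΔT + βΔS = 1.242 × 10⁻³ − 1.241 × 10⁻⁴ = 1.1179 × 10⁻³, so Δρ ≈ 1.148 kg m⁻³.
N² = (g/ρ₀)·Δρ/Δz = g·(Δρ/ρ₀)/Δz = 9.81 × 1.1179 × 10⁻³ / 106 = 1.0346 × 10⁻⁴ s⁻².
N = √(1.0346 × 10⁻⁴) = 0.010172 rad s⁻¹ ≈ 0.0102 rad s⁻¹.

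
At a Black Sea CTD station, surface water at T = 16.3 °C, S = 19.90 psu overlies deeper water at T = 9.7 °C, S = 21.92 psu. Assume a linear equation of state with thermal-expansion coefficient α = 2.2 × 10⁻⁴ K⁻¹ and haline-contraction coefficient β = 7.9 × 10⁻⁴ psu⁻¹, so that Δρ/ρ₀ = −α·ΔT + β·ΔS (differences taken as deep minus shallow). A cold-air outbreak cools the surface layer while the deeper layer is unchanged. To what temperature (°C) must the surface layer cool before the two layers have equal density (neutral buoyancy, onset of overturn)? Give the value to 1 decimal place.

Neutral buoyancy requires Δρ = 0, i.e. −α(T_deep − T_surf′) + β(S_deep − S_surf) = 0.
T_surf′ = T_deep − (β/α)·ΔS = 9.7 − (7.9 × 10⁻⁴/2.2 × 10⁻⁴)·(+2.02) = 2.446 °C.
Cooling required: 16.3 − (2.446) = 13.854 °C.

2.4 °C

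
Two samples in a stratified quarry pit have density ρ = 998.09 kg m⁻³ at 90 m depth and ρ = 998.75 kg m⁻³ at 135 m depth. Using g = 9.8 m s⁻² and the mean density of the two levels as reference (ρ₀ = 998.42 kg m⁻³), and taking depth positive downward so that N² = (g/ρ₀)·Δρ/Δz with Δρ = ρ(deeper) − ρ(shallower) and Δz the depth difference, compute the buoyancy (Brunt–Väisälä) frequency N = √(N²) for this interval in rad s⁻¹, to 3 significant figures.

Δρ = 998.75 − 998.09 = 0.66 kg m⁻³ over Δz = 135 − 90 = 45 m.
N² = (9.8/998.42) × (0.66/45) = 1.4396 × 10⁻⁴ s⁻².
N = √(1.4396 × 10⁻⁴) = 0.011998 rad s⁻¹ ≈ 0.0120 rad s⁻¹.

0.0120 rad s⁻¹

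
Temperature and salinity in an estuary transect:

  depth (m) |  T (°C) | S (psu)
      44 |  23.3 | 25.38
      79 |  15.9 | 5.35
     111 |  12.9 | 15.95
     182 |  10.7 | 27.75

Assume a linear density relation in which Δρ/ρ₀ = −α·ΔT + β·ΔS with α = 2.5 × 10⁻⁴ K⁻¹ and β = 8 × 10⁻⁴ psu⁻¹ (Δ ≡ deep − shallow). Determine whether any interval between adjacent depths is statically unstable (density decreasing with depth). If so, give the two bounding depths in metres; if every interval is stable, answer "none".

Evaluate Δρ/ρ₀ = −αΔT + βΔS across each adjacent pair:
  44–79 m: −αΔT+βΔS = −(2.5 × 10⁻⁴)(-7.4)+(8 × 10⁻⁴)(-20.03) = -0.014 → UNSTABLE
  79–111 m: −αΔT+βΔS = −(2.5 × 10⁻⁴)(-3.0)+(8 × 10⁻⁴)(+10.60) = 9.2 × 10⁻³ → stable
  111–182 m: −αΔT+βΔS = −(2.5 × 10⁻⁴)(-2.2)+(8 × 10⁻⁴)(+11.80) = 0.010 → stable
The 44–79 m interval has Δρ < 0: lighter water underlies denser water.

44–79 m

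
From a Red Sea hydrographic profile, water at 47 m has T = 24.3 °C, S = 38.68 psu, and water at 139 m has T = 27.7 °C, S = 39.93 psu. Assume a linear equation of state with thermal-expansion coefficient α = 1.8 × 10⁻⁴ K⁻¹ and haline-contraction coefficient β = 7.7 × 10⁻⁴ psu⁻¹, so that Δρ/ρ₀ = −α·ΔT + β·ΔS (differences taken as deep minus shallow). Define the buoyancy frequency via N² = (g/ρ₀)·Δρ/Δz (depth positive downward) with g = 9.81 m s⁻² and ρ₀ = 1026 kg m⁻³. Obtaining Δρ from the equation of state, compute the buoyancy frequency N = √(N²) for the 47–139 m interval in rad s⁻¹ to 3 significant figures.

ΔT = +3.4 K, ΔS = +1.25 psu (deep − shallow).
Δρ/ρ₀ = −αΔT + βΔS = -6.12 × 10⁻⁴ + 9.625 × 10⁻⁴ = 3.505 × 10⁻⁴, so Δρ ≈ 0.3596 kg m⁻³.
N² = (g/ρ₀)·Δρ/Δz = g·(Δρ/ρ₀)/Δz = 9.81 × 3.505 × 10⁻⁴ / 92 = 3.7374 × 10⁻⁵ s⁻².
N = √(3.7374 × 10⁻⁵) = 6.1134 × 10⁻³ rad s⁻¹ ≈ 6.11 × 10⁻³ rad s⁻¹.

6.11 × 10⁻³ rad s⁻¹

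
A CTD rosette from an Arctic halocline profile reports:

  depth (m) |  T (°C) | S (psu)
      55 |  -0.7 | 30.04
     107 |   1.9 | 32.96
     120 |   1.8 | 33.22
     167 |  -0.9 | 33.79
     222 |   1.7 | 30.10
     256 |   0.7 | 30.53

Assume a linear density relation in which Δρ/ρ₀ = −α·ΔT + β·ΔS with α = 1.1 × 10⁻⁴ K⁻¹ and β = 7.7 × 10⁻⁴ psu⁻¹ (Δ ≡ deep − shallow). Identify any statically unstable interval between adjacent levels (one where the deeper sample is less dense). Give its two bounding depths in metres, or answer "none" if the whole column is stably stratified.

Evaluate Δρ/ρ₀ = −αΔT + βΔS across each adjacent pair:
  55–107 m: −αΔT+βΔS = −(1.1 × 10⁻⁴)(+2.6)+(7.7 × 10⁻⁴)(+2.92) = 2.0 × 10⁻³ → stable
  107–120 m: −αΔT+βΔS = −(1.1 × 10⁻⁴)(-0.1)+(7.7 × 10⁻⁴)(+0.26) = 2.1 × 10⁻⁴ → stable
  120–167 m: −αΔT+βΔS = −(1.1 × 10⁻⁴)(-2.7)+(7.7 × 10⁻⁴)(+0.57) = 7.4 × 10⁻⁴ → stable
  167–222 m: −αΔT+βΔS = −(1.1 × 10⁻⁴)(+2.6)+(7.7 × 10⁻⁴)(-3.69) = -3.1 × 10⁻³ → UNSTABLE
  222–256 m: −αΔT+βΔS = −(1.1 × 10⁻⁴)(-1.0)+(7.7 × 10⁻⁴)(+0.43) = 4.4 × 10⁻⁴ → stable
The 167–222 m interval has Δρ < 0: lighter water underlies denser water.

167–222 m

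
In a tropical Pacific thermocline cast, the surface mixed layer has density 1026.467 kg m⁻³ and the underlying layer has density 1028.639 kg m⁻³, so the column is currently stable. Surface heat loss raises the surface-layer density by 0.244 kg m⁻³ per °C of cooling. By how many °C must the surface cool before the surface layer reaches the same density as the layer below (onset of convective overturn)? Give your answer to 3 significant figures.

Density deficit of the surface layer: 1028.639 − 1026.467 = 2.172 kg m⁻³.
Required change = 2.172 / 0.244 = 8.90 °C.

8.90 °C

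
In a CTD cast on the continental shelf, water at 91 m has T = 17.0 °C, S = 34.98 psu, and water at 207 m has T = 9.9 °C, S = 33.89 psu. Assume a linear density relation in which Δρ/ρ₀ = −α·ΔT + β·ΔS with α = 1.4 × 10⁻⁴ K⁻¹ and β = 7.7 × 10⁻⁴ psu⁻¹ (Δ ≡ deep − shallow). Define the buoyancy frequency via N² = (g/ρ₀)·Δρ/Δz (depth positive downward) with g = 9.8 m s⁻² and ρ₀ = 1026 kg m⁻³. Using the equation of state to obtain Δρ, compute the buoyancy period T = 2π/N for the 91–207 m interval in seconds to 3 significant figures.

ΔT = -7.1 K, ΔS = -1.09 psu (deep − shallow).
Δρ/ρ₀ = −αΔT + βΔS = 9.94 × 10⁻⁴ − 8.393 × 10⁻⁴ = 1.547 × 10⁻⁴, so Δρ ≈ 0.1587 kg m⁻³.
N² = (g/ρ₀)·Δρ/Δz = g·(Δρ/ρ₀)/Δz = 9.8 × 1.547 × 10⁻⁴ / 116 = 1.3069 × 10⁻⁵ s⁻².
N = √(1.3069 × 10⁻⁵) = 3.6151 × 10⁻³ rad s⁻¹ → T = 2π/N = 1.7380 × 10³ s ≈ 1.74 × 10³ s.

1.74 × 10³ s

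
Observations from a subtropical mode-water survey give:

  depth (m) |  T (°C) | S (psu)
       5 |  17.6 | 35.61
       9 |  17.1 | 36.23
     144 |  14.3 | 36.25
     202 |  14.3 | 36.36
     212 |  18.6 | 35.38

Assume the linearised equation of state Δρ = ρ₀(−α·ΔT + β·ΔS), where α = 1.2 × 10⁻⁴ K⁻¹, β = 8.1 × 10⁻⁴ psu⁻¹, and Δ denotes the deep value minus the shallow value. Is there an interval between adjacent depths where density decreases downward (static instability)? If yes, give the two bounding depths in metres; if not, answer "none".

Evaluate Δρ/ρ₀ = −αΔT + βΔS across each adjacent pair:
  5–9 m: −αΔT+βΔS = −(1.2 × 10⁻⁴)(-0.5)+(8.1 × 10⁻⁴)(+0.62) = 5.6 × 10⁻⁴ → stable
  9–144 m: −αΔT+βΔS = −(1.2 × 10⁻⁴)(-2.8)+(8.1 × 10⁻⁴)(+0.02) = 3.5 × 10⁻⁴ → stable
  144–202 m: −αΔT+βΔS = −(1.2 × 10⁻⁴)(+0.0)+(8.1 × 10⁻⁴)(+0.11) = 8.9 × 10⁻⁵ → stable
  202–212 m: −αΔT+βΔS = −(1.2 × 10⁻⁴)(+4.3)+(8.1 × 10⁻⁴)(-0.98) = -1.3 × 10⁻³ → UNSTABLE
The 202–212 m interval has Δρ < 0: lighter water underlies denser water.

202–212 m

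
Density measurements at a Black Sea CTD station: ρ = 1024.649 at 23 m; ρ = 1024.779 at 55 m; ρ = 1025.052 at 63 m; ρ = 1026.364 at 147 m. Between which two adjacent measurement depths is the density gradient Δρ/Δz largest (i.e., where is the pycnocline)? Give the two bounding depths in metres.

Compute the density gradient over each adjacent pair:
  23–55 m: Δρ/Δz = 0.130/32 = 4.1 × 10⁻³ kg m⁻⁴
  55–63 m: Δρ/Δz = 0.273/8 = 0.034 kg m⁻⁴
  63–147 m: Δρ/Δz = 1.312/84 = 0.016 kg m⁻⁴
The largest gradient is in the 55–63 m interval — the pycnocline.

55–63 m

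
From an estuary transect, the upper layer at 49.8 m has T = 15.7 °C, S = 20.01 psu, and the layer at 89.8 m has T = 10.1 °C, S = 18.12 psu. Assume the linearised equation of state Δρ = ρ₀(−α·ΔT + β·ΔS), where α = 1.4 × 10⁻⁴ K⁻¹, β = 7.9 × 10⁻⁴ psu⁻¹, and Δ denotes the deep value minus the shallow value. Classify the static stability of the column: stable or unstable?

unstable

ΔT = 10.1 − 15.7 = -5.6 K and ΔS = 18.12 − 20.01 = -1.89 psu (deep − shallow).
−αΔT = 7.84 × 10⁻⁴; βΔS = -1.4931 × 10⁻³; sum Δρ/ρ₀ = -7.091 × 10⁻⁴.
Δρ/ρ₀ < 0, so Δρ < 0: deeper water is lighter → statically unstable; the column would overturn.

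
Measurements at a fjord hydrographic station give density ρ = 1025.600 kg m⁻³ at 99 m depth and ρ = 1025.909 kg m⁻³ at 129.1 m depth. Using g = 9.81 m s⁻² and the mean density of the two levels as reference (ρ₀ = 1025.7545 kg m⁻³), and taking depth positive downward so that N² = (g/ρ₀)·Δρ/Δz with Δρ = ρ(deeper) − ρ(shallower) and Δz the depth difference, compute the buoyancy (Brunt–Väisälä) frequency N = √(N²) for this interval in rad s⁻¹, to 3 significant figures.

9.91 × 10⁻³ rad s⁻¹

Δρ = 1025.909 − 1025.600 = 0.309 kg m⁻³ over Δz = 129.1 − 99 = 30.1 m.
N² = (9.81/1025.7545) × (0.309/30.1) = 9.8179 × 10⁻⁵ s⁻².
N = √(9.8179 × 10⁻⁵) = 9.9085 × 10⁻³ rad s⁻¹ ≈ 9.91 × 10⁻³ rad s⁻¹.
A positive N² confirms static stability across the interval.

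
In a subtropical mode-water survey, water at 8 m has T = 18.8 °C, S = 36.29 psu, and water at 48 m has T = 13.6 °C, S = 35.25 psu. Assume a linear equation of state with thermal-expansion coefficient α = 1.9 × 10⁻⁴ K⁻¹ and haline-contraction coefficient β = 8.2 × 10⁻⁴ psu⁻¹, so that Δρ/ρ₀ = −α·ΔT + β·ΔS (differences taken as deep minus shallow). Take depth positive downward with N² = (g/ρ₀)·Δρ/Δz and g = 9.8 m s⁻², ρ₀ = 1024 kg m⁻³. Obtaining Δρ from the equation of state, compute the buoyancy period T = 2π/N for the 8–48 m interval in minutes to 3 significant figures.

ΔT = -5.2 K, ΔS = -1.04 psu (deep − shallow).
Δρ/ρ₀ = −αΔT + βΔS = 9.88 × 10⁻⁴ − 8.528 × 10⁻⁴ = 1.352 × 10⁻⁴, so Δρ ≈ 0.1384 kg m⁻³.
N² = (g/ρ₀)·Δρ/Δz = g·(Δρ/ρ₀)/Δz = 9.8 × 1.352 × 10⁻⁴ / 40 = 3.3124 × 10⁻⁵ s⁻².
N = √(3.3124 × 10⁻⁵) = 5.7553 × 10⁻³ rad s⁻¹ → T = 2π/N = 1.0917 × 10³ s = 18.195 min ≈ 18.2 min.

18.2 min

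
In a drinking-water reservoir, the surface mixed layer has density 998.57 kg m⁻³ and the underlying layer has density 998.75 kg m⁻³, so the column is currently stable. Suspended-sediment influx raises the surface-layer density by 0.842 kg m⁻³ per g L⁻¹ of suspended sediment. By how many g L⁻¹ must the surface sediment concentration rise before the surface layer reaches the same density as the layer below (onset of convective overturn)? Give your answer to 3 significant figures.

Density deficit of the surface layer: 998.75 − 998.57 = 0.18 kg m⁻³.
Required change = 0.18 / 0.842 = 0.214 g L⁻¹.

0.214 g L⁻¹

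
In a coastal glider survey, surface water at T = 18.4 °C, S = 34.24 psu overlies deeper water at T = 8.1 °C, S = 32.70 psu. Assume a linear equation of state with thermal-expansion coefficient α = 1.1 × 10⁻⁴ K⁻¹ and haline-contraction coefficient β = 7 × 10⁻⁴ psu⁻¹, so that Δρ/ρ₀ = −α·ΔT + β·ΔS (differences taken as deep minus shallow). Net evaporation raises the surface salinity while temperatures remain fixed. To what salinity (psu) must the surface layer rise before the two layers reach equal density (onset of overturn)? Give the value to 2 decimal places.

Neutral buoyancy requires −α(T_deep − T_surf) + β(S_deep − S_surf′) = 0.
S_surf′ = S_deep − (α/β)·ΔT = 32.70 − (1.1 × 10⁻⁴/7 × 10⁻⁴)·(-10.3) = 34.3186 psu.
Increase required: 34.3186 − 34.24 = 0.0786 psu.

34.32 psu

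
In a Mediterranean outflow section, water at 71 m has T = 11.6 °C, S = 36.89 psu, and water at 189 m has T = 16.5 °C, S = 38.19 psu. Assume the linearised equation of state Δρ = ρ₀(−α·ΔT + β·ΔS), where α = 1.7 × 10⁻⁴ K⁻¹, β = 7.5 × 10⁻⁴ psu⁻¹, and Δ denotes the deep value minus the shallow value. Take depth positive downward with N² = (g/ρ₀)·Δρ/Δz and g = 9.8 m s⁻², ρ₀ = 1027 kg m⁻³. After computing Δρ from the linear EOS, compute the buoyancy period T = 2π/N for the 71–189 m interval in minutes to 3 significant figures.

ΔT = +4.9 K, ΔS = +1.30 psu (deep − shallow).
Δρ/ρ₀ = −αΔT + βΔS = -8.33 × 10⁻⁴ + 9.75 × 10⁻⁴ = 1.42 × 10⁻⁴, so Δρ ≈ 0.1458 kg m⁻³.
N² = (g/ρ₀)·Δρ/Δz = g·(Δρ/ρ₀)/Δz = 9.8 × 1.42 × 10⁻⁴ / 118 = 1.1793 × 10⁻⁵ s⁻².
N = √(1.1793 × 10⁻⁵) = 3.4341 × 10⁻³ rad s⁻¹ → T = 2π/N = 1.8296 × 10³ s = 30.493 min ≈ 30.5 min.

30.5 min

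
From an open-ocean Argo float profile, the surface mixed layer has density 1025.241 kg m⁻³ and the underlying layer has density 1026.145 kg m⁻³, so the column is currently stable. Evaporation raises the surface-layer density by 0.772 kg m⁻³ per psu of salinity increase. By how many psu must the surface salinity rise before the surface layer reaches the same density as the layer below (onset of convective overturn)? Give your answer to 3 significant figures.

Density deficit of the surface layer: 1026.145 − 1025.241 = 0.904 kg m⁻³.
Required change = 0.904 / 0.772 = 1.17 psu.

1.17 psu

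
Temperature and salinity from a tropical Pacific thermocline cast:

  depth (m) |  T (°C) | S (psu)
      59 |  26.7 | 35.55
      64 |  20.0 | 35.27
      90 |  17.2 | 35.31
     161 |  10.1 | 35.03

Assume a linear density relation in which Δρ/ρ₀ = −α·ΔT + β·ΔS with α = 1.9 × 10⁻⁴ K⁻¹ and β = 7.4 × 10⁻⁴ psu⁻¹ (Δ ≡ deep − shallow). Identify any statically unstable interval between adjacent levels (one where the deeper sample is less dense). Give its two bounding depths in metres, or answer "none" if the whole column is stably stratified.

none

Evaluate Δρ/ρ₀ = −αΔT + βΔS across each adjacent pair:
  59–64 m: −αΔT+βΔS = −(1.9 × 10⁻⁴)(-6.7)+(7.4 × 10⁻⁴)(-0.28) = 1.1 × 10⁻³ → stable
  64–90 m: −αΔT+βΔS = −(1.9 × 10⁻⁴)(-2.8)+(7.4 × 10⁻⁴)(+0.04) = 5.6 × 10⁻⁴ → stable
  90–161 m: −αΔT+βΔS = −(1.9 × 10⁻⁴)(-7.1)+(7.4 × 10⁻⁴)(-0.28) = 1.1 × 10⁻³ → stable
Every interval has Δρ > 0: the column is stably stratified throughout.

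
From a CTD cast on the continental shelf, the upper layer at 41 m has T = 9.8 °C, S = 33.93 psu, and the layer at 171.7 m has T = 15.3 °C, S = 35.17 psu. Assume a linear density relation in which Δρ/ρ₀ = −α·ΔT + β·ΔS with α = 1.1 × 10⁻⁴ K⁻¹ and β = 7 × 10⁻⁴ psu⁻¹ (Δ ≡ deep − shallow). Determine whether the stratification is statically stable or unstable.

ΔT = 15.3 − 9.8 = +5.5 K and ΔS = 35.17 − 33.93 = +1.24 psu (deep − shallow).
−αΔT = -6.05 × 10⁻⁴; βΔS = 8.68 × 10⁻⁴; sum Δρ/ρ₀ = 2.63 × 10⁻⁴.
Δρ/ρ₀ > 0, so Δρ > 0: deeper water is denser → statically stable.

stable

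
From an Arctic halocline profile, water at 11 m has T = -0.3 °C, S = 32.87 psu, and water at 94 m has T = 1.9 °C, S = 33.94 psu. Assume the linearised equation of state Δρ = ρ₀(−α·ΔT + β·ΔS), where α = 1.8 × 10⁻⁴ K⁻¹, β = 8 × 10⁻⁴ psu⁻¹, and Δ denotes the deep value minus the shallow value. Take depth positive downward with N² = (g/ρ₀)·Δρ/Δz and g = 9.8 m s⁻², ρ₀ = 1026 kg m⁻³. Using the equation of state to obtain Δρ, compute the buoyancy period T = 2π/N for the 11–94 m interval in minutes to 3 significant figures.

14.2 min

ΔT = +2.2 K, ΔS = +1.07 psu (deep − shallow).
Δρ/ρ₀ = −αΔT + βΔS = -3.96 × 10⁻⁴ + 8.56 × 10⁻⁴ = 4.60 × 10⁻⁴, so Δρ ≈ 0.4720 kg m⁻³.
N² = (g/ρ₀)·Δρ/Δz = g·(Δρ/ρ₀)/Δz = 9.8 × 4.60 × 10⁻⁴ / 83 = 5.4313 × 10⁻⁵ s⁻².
N = √(5.4313 × 10⁻⁵) = 7.3697 × 10⁻³ rad s⁻¹ → T = 2π/N = 852.57 s = 14.210 min ≈ 14.2 min.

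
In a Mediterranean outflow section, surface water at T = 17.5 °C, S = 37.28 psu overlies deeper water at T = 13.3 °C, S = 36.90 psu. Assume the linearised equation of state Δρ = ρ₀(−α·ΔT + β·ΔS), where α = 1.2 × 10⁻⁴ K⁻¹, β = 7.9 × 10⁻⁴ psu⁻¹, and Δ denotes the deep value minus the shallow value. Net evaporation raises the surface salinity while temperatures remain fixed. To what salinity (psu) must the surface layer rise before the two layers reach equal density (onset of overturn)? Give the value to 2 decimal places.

Neutral buoyancy requires −α(T_deep − T_surf) + β(S_deep − S_surf′) = 0.
S_surf′ = S_deep − (α/β)·ΔT = 36.90 − (1.2 × 10⁻⁴/7.9 × 10⁻⁴)·(-4.2) = 37.5380 psu.
Increase required: 37.5380 − 37.28 = 0.2580 psu.

37.54 psu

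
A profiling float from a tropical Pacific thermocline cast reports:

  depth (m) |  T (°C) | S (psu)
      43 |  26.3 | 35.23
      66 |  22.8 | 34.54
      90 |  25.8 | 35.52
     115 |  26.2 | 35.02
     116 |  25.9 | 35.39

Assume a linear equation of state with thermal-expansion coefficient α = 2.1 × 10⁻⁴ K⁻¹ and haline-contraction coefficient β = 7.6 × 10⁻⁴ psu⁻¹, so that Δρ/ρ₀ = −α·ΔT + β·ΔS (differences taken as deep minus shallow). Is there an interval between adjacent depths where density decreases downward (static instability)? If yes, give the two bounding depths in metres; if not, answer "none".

Evaluate Δρ/ρ₀ = −αΔT + βΔS across each adjacent pair:
  43–66 m: −αΔT+βΔS = −(2.1 × 10⁻⁴)(-3.5)+(7.6 × 10⁻⁴)(-0.69) = 2.1 × 10⁻⁴ → stable
  66–90 m: −αΔT+βΔS = −(2.1 × 10⁻⁴)(+3.0)+(7.6 × 10⁻⁴)(+0.98) = 1.1 × 10⁻⁴ → stable
  90–115 m: −αΔT+βΔS = −(2.1 × 10⁻⁴)(+0.4)+(7.6 × 10⁻⁴)(-0.50) = -4.6 × 10⁻⁴ → UNSTABLE
  115–116 m: −αΔT+βΔS = −(2.1 × 10⁻⁴)(-0.3)+(7.6 × 10⁻⁴)(+0.37) = 3.4 × 10⁻⁴ → stable
The 90–115 m interval has Δρ < 0: lighter water underlies denser water.

90–115 m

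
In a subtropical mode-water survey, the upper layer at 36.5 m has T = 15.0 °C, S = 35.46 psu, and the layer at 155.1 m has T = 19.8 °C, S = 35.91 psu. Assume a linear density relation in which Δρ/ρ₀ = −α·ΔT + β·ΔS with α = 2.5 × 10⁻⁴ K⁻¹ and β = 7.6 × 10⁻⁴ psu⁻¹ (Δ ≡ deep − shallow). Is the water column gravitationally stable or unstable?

ΔT = 19.8 − 15.0 = +4.8 K and ΔS = 35.91 − 35.46 = +0.45 psu (deep − shallow).
−αΔT = -1.20 × 10⁻³; βΔS = 3.42 × 10⁻⁴; sum Δρ/ρ₀ = -8.58 × 10⁻⁴.
Δρ/ρ₀ < 0, so Δρ < 0: deeper water is lighter → statically unstable; the column would overturn.

unstable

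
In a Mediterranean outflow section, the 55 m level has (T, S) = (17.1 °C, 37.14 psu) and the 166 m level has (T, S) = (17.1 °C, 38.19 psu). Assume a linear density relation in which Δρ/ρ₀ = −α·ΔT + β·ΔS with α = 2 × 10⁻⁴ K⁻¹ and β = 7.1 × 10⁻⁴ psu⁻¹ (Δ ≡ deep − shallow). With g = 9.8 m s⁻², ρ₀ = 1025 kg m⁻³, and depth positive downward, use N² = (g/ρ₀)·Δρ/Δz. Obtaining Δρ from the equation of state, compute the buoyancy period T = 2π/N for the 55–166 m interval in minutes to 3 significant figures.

ΔT = +0.0 K, ΔS = +1.05 psu (deep − shallow).
Δρ/ρ₀ = −αΔT + βΔS = 0 + 7.455 × 10⁻⁴ = 7.455 × 10⁻⁴, so Δρ ≈ 0.7641 kg m⁻³.
N² = (g/ρ₀)·Δρ/Δz = g·(Δρ/ρ₀)/Δz = 9.8 × 7.455 × 10⁻⁴ / 111 = 6.5819 × 10⁻⁵ s⁻².
N = √(6.5819 × 10⁻⁵) = 8.1129 × 10⁻³ rad s⁻¹ → T = 2π/N = 774.47 s = 12.908 min ≈ 12.9 min.

12.9 min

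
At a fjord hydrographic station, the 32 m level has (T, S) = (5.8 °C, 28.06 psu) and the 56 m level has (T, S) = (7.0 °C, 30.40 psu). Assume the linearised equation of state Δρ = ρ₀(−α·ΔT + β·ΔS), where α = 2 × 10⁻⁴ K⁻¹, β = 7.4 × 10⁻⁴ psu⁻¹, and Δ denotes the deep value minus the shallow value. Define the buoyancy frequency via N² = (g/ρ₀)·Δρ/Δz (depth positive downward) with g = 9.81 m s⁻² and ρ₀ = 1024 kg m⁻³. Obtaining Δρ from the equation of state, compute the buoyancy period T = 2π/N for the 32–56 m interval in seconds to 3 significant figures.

254 s

ΔT = +1.2 K, ΔS = +2.34 psu (deep − shallow).
Δρ/ρ₀ = −αΔT + βΔS = -2.40 × 10⁻⁴ + 1.7316 × 10⁻³ = 1.4916 × 10⁻³, so Δρ ≈ 1.527 kg m⁻³.
N² = (g/ρ₀)·Δρ/Δz = g·(Δρ/ρ₀)/Δz = 9.81 × 1.4916 × 10⁻³ / 24 = 6.0969 × 10⁻⁴ s⁻².
N = √(6.0969 × 10⁻⁴) = 0.024692 rad s⁻¹ → T = 2π/N = 254.46 s ≈ 254 s.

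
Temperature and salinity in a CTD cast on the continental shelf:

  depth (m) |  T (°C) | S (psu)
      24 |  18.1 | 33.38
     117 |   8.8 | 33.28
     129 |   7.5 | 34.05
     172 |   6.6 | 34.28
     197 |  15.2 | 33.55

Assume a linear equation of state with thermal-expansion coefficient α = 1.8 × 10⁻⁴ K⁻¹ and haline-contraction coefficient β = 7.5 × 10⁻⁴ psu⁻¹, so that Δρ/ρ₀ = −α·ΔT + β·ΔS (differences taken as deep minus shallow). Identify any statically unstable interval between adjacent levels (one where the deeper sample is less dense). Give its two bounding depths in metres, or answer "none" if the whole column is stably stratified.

172–197 m

Evaluate Δρ/ρ₀ = −αΔT + βΔS across each adjacent pair:
  24–117 m: −αΔT+βΔS = −(1.8 × 10⁻⁴)(-9.3)+(7.5 × 10⁻⁴)(-0.10) = 1.6 × 10⁻³ → stable
  117–129 m: −αΔT+βΔS = −(1.8 × 10⁻⁴)(-1.3)+(7.5 × 10⁻⁴)(+0.77) = 8.1 × 10⁻⁴ → stable
  129–172 m: −αΔT+βΔS = −(1.8 × 10⁻⁴)(-0.9)+(7.5 × 10⁻⁴)(+0.23) = 3.3 × 10⁻⁴ → stable
  172–197 m: −αΔT+βΔS = −(1.8 × 10⁻⁴)(+8.6)+(7.5 × 10⁻⁴)(-0.73) = -2.1 × 10⁻³ → UNSTABLE
The 172–197 m interval has Δρ < 0: lighter water underlies denser water.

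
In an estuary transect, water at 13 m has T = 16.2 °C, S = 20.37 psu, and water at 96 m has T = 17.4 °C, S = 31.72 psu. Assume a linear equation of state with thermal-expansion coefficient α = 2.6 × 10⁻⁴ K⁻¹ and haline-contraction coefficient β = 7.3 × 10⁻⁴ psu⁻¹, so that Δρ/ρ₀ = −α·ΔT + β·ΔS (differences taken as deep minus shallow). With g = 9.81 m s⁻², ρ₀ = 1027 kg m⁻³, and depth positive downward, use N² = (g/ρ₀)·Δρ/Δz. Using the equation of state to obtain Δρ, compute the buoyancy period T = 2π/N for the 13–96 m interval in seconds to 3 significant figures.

205 s

ΔT = +1.2 K, ΔS = +11.35 psu (deep − shallow).
Δρ/ρ₀ = −αΔT + βΔS = -3.12 × 10⁻⁴ + 8.2855 × 10⁻³ = 7.9735 × 10⁻³, so Δρ ≈ 8.189 kg m⁻³.
N² = (g/ρ₀)·Δρ/Δz = g·(Δρ/ρ₀)/Δz = 9.81 × 7.9735 × 10⁻³ / 83 = 9.4241 × 10⁻⁴ s⁻².
N = √(9.4241 × 10⁻⁴) = 0.030699 rad s⁻¹ → T = 2π/N = 204.67 s ≈ 205 s.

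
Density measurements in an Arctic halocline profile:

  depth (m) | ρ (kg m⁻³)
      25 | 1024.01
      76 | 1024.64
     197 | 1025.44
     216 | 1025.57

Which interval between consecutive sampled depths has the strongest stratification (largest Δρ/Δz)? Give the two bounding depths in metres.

25–76 m

Compute the density gradient over each adjacent pair:
  25–76 m: Δρ/Δz = 0.63/51 = 0.012 kg m⁻⁴
  76–197 m: Δρ/Δz = 0.80/121 = 6.6 × 10⁻³ kg m⁻⁴
  197–216 m: Δρ/Δz = 0.13/19 = 6.8 × 10⁻³ kg m⁻⁴
The largest gradient is in the 25–76 m interval — the pycnocline.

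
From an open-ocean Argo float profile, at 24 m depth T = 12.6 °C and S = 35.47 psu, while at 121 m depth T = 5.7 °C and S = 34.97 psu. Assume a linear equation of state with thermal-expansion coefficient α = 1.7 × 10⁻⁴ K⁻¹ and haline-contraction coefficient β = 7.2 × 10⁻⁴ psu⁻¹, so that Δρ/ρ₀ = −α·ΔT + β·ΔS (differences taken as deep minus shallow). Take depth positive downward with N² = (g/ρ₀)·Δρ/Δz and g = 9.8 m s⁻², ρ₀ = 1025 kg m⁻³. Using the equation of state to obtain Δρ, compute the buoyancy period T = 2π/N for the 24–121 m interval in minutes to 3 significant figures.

ΔT = -6.9 K, ΔS = -0.50 psu (deep − shallow).
Δρ/ρ₀ = −αΔT + βΔS = 1.173 × 10⁻³ − 3.60 × 10⁻⁴ = 8.13 × 10⁻⁴, so Δρ ≈ 0.8333 kg m⁻³.
N² = (g/ρ₀)·Δρ/Δz = g·(Δρ/ρ₀)/Δz = 9.8 × 8.13 × 10⁻⁴ / 97 = 8.2138 × 10⁻⁵ s⁻².
N = √(8.2138 × 10⁻⁵) = 9.0630 × 10⁻³ rad s⁻¹ → T = 2π/N = 693.28 s = 11.555 min ≈ 11.6 min.

11.6 min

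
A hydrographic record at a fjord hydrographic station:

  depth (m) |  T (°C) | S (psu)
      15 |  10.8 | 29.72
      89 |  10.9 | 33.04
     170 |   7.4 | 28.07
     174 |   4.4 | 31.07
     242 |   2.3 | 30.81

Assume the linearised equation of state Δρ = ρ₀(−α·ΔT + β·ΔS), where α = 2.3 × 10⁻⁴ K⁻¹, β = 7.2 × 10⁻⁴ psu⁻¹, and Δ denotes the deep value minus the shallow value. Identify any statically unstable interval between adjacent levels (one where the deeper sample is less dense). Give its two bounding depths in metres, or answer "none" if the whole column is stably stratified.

Evaluate Δρ/ρ₀ = −αΔT + βΔS across each adjacent pair:
  15–89 m: −αΔT+βΔS = −(2.3 × 10⁻⁴)(+0.1)+(7.2 × 10⁻⁴)(+3.32) = 2.4 × 10⁻³ → stable
  89–170 m: −αΔT+βΔS = −(2.3 × 10⁻⁴)(-3.5)+(7.2 × 10⁻⁴)(-4.97) = -2.8 × 10⁻³ → UNSTABLE
  170–174 m: −αΔT+βΔS = −(2.3 × 10⁻⁴)(-3.0)+(7.2 × 10⁻⁴)(+3.00) = 2.9 × 10⁻³ → stable
  174–242 m: −αΔT+βΔS = −(2.3 × 10⁻⁴)(-2.1)+(7.2 × 10⁻⁴)(-0.26) = 3.0 × 10⁻⁴ → stable
The 89–170 m interval has Δρ < 0: lighter water underlies denser water.

89–170 m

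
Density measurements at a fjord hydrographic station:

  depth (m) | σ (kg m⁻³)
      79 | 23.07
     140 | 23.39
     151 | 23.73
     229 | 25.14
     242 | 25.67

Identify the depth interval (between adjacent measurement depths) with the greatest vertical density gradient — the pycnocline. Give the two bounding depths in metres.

229–242 m

Compute the density gradient over each adjacent pair:
  79–140 m: Δρ/Δz = 0.32/61 = 5.2 × 10⁻³ kg m⁻⁴
  140–151 m: Δρ/Δz = 0.34/11 = 0.031 kg m⁻⁴
  151–229 m: Δρ/Δz = 1.41/78 = 0.018 kg m⁻⁴
  229–242 m: Δρ/Δz = 0.53/13 = 0.041 kg m⁻⁴
The largest gradient is in the 229–242 m interval — the pycnocline.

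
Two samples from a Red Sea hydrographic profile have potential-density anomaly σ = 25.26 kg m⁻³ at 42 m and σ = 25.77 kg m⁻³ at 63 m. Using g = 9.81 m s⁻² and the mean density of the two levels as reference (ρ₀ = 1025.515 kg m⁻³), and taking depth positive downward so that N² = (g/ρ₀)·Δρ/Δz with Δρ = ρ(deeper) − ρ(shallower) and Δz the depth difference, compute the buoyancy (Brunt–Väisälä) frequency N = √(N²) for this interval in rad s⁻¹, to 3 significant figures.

0.0152 rad s⁻¹

Δρ = 1025.77 − 1025.26 = 0.51 kg m⁻³ over Δz = 63 − 42 = 21 m.
N² = (9.81/1025.515) × (0.51/21) = 2.3232 × 10⁻⁴ s⁻².
N = √(2.3232 × 10⁻⁴) = 0.015242 rad s⁻¹ ≈ 0.0152 rad s⁻¹.
Since Δρ > 0 the layer is stably stratified.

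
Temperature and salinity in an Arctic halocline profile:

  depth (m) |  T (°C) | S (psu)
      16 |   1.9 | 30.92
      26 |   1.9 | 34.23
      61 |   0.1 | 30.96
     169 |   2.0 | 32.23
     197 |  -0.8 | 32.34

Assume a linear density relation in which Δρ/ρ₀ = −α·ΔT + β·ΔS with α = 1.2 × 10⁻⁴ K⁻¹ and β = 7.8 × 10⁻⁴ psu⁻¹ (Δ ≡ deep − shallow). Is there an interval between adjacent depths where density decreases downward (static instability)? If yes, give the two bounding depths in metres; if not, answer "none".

26–61 m

Evaluate Δρ/ρ₀ = −αΔT + βΔS across each adjacent pair:
  16–26 m: −αΔT+βΔS = −(1.2 × 10⁻⁴)(+0.0)+(7.8 × 10⁻⁴)(+3.31) = 2.6 × 10⁻³ → stable
  26–61 m: −αΔT+βΔS = −(1.2 × 10⁻⁴)(-1.8)+(7.8 × 10⁻⁴)(-3.27) = -2.3 × 10⁻³ → UNSTABLE
  61–169 m: −αΔT+βΔS = −(1.2 × 10⁻⁴)(+1.9)+(7.8 × 10⁻⁴)(+1.27) = 7.6 × 10⁻⁴ → stable
  169–197 m: −αΔT+βΔS = −(1.2 × 10⁻⁴)(-2.8)+(7.8 × 10⁻⁴)(+0.11) = 4.2 × 10⁻⁴ → stable
The 26–61 m interval has Δρ < 0: lighter water underlies denser water.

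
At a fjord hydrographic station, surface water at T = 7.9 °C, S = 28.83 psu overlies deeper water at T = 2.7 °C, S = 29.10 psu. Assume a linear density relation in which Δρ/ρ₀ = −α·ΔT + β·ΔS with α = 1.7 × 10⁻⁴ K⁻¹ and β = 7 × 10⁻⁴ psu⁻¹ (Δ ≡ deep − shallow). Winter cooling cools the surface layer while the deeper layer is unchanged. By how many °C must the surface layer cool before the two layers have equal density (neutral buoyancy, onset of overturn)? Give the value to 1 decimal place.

6.3 °C

Neutral buoyancy requires Δρ = 0, i.e. −α(T_deep − T_surf′) + β(S_deep − S_surf) = 0.
T_surf′ = T_deep − (β/α)·ΔS = 2.7 − (7 × 10⁻⁴/1.7 × 10⁻⁴)·(+0.27) = 1.588 °C.
Cooling required: 7.9 − (1.588) = 6.312 °C.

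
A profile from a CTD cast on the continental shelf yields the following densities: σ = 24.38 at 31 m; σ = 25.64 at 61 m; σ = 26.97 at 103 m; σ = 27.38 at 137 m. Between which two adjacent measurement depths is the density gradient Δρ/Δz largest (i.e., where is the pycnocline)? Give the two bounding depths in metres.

Compute the density gradient over each adjacent pair:
  31–61 m: Δρ/Δz = 1.26/30 = 0.042 kg m⁻⁴
  61–103 m: Δρ/Δz = 1.33/42 = 0.032 kg m⁻⁴
  103–137 m: Δρ/Δz = 0.41/34 = 0.012 kg m⁻⁴
The largest gradient is in the 31–61 m interval — the pycnocline.

31–61 m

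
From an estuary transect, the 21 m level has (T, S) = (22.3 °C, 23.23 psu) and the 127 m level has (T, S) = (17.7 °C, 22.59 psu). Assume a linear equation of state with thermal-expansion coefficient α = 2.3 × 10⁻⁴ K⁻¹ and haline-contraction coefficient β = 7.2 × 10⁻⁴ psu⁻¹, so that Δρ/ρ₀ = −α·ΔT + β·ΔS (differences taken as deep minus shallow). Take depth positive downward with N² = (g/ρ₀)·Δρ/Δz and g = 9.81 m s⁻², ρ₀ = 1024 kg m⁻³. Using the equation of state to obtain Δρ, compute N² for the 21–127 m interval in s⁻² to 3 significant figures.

5.53 × 10⁻⁵ s⁻²

ΔT = -4.6 K, ΔS = -0.64 psu (deep − shallow).
Δρ/ρ₀ = −αΔT + βΔS = 1.058 × 10⁻³ − 4.608 × 10⁻⁴ = 5.972 × 10⁻⁴, so Δρ ≈ 0.6115 kg m⁻³.
N² = (g/ρ₀)·Δρ/Δz = g·(Δρ/ρ₀)/Δz = 9.81 × 5.972 × 10⁻⁴ / 106 = 5.5269 × 10⁻⁵ s⁻² ≈ 5.53 × 10⁻⁵ s⁻².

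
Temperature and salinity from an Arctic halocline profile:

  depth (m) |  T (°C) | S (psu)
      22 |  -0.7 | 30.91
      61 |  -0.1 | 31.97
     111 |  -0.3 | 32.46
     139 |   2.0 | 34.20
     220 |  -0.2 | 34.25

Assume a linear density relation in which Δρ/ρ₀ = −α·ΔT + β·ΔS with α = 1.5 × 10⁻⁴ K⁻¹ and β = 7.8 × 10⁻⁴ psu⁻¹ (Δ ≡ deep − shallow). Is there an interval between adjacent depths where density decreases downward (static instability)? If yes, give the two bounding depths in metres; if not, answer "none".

Evaluate Δρ/ρ₀ = −αΔT + βΔS across each adjacent pair:
  22–61 m: −αΔT+βΔS = −(1.5 × 10⁻⁴)(+0.6)+(7.8 × 10⁻⁴)(+1.06) = 7.4 × 10⁻⁴ → stable
  61–111 m: −αΔT+βΔS = −(1.5 × 10⁻⁴)(-0.2)+(7.8 × 10⁻⁴)(+0.49) = 4.1 × 10⁻⁴ → stable
  111–139 m: −αΔT+βΔS = −(1.5 × 10⁻⁴)(+2.3)+(7.8 × 10⁻⁴)(+1.74) = 1.0 × 10⁻³ → stable
  139–220 m: −αΔT+βΔS = −(1.5 × 10⁻⁴)(-2.2)+(7.8 × 10⁻⁴)(+0.05) = 3.7 × 10⁻⁴ → stable
Every interval has Δρ > 0: the column is stably stratified throughout.

none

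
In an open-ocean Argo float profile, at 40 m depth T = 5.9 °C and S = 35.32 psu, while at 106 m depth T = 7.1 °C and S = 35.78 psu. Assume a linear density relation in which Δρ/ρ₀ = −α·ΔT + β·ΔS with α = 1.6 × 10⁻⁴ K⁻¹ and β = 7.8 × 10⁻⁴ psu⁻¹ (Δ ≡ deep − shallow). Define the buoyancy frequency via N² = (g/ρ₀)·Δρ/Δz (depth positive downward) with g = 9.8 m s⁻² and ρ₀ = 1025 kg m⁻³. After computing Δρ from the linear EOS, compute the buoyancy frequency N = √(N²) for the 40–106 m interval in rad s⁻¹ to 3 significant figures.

ΔT = +1.2 K, ΔS = +0.46 psu (deep − shallow).
Δρ/ρ₀ = −αΔT + βΔS = -1.92 × 10⁻⁴ + 3.588 × 10⁻⁴ = 1.668 × 10⁻⁴, so Δρ ≈ 0.1710 kg m⁻³.
N² = (g/ρ₀)·Δρ/Δz = g·(Δρ/ρ₀)/Δz = 9.8 × 1.668 × 10⁻⁴ / 66 = 2.4767 × 10⁻⁵ s⁻².
N = √(2.4767 × 10⁻⁵) = 4.9766 × 10⁻³ rad s⁻¹ ≈ 4.98 × 10⁻³ rad s⁻¹.

4.98 × 10⁻³ rad s⁻¹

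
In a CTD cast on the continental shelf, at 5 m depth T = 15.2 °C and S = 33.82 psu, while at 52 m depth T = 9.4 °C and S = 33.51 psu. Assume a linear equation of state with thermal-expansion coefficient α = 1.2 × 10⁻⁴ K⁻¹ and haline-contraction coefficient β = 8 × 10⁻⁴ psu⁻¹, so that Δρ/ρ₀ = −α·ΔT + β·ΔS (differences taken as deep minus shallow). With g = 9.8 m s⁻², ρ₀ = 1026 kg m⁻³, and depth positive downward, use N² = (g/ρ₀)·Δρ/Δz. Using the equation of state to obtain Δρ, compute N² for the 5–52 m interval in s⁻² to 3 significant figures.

9.34 × 10⁻⁵ s⁻²

ΔT = -5.8 K, ΔS = -0.31 psu (deep − shallow).
Δρ/ρ₀ = −αΔT + βΔS = 6.96 × 10⁻⁴ − 2.48 × 10⁻⁴ = 4.48 × 10⁻⁴, so Δρ ≈ 0.4596 kg m⁻³.
N² = (g/ρ₀)·Δρ/Δz = g·(Δρ/ρ₀)/Δz = 9.8 × 4.48 × 10⁻⁴ / 47 = 9.3413 × 10⁻⁵ s⁻² ≈ 9.34 × 10⁻⁵ s⁻².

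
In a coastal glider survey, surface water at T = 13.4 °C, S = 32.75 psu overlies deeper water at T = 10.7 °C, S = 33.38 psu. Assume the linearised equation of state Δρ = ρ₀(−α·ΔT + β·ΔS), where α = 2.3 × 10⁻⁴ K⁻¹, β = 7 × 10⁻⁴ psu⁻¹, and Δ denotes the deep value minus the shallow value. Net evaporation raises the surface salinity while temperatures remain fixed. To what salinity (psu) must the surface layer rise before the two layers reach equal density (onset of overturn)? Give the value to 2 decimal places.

Neutral buoyancy requires −α(T_deep − T_surf) + β(S_deep − S_surf′) = 0.
S_surf′ = S_deep − (α/β)·ΔT = 33.38 − (2.3 × 10⁻⁴/7 × 10⁻⁴)·(-2.7) = 34.2671 psu.
Increase required: 34.2671 − 32.75 = 1.5171 psu.

34.27 psu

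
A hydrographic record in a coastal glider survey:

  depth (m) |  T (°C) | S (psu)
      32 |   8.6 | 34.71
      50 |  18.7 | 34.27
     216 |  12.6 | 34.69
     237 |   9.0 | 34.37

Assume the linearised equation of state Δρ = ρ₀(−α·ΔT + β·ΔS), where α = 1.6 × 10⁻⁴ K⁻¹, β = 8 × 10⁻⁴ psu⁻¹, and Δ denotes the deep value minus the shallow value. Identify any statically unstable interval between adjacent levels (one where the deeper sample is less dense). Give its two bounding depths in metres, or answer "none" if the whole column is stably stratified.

Evaluate Δρ/ρ₀ = −αΔT + βΔS across each adjacent pair:
  32–50 m: −αΔT+βΔS = −(1.6 × 10⁻⁴)(+10.1)+(8 × 10⁻⁴)(-0.44) = -2.0 × 10⁻³ → UNSTABLE
  50–216 m: −αΔT+βΔS = −(1.6 × 10⁻⁴)(-6.1)+(8 × 10⁻⁴)(+0.42) = 1.3 × 10⁻³ → stable
  216–237 m: −αΔT+βΔS = −(1.6 × 10⁻⁴)(-3.6)+(8 × 10⁻⁴)(-0.32) = 3.2 × 10⁻⁴ → stable
The 32–50 m interval has Δρ < 0: lighter water underlies denser water.

32–50 m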